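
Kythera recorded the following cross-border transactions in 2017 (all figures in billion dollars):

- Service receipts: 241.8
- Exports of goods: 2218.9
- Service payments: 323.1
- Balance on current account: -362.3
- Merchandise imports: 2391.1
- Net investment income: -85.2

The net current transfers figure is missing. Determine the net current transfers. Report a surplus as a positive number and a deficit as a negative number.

Current account = goods balance + services balance + net primary income + net secondary income
Sum of the known components = -338.7
Net current transfers = CA - (known components) = -362.3 - (-338.7) = -23.6

-23.6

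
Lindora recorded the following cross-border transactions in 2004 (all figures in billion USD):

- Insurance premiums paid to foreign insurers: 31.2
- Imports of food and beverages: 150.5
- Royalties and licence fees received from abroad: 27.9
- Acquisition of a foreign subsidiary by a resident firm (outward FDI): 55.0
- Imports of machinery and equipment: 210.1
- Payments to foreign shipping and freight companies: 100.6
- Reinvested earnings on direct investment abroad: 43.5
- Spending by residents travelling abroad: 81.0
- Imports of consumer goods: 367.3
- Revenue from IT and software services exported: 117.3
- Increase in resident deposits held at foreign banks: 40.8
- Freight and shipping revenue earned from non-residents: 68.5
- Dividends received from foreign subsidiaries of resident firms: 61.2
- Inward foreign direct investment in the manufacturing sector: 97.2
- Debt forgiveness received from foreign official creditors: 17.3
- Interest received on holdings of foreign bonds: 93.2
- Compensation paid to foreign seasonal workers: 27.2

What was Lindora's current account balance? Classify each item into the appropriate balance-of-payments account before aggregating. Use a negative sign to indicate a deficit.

-556.3

Goods: -150.5 - 367.3 - 210.1 = -727.9
Services: 117.3 - 81.0 - 31.2 - 100.6 + 27.9 + 68.5 = 0.9
Primary income: 93.2 - 27.2 + 61.2 + 43.5 = 170.7
Current account = (-727.9) + 0.9 + 170.7 = -556.3
(Excluded from the current account — financial account: acquisition of a foreign subsidiary by a resident firm (outward FDI) 55.0, increase in resident deposits held at foreign banks 40.8, inward foreign direct investment in the manufacturing sector 97.2; capital account: debt forgiveness received from foreign official creditors 17.3.)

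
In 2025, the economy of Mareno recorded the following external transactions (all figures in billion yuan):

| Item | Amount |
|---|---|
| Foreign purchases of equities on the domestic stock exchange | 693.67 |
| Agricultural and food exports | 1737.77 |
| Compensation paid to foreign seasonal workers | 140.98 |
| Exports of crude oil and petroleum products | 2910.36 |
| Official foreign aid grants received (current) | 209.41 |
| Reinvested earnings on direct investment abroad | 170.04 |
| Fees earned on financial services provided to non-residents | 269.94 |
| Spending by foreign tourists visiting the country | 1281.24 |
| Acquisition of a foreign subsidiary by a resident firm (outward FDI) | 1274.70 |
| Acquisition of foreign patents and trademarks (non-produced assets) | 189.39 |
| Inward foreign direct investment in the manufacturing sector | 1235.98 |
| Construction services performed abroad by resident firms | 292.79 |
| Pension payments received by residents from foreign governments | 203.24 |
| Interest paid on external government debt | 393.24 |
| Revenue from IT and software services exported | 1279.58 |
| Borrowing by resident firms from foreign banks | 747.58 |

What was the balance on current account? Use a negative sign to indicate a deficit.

Goods: 2910.36 + 1737.77 = 4648.13
Services: 1281.24 + 292.79 + 269.94 + 1279.58 = 3123.55
Primary income: 170.04 - 393.24 - 140.98 = -364.18
Secondary income: 209.41 + 203.24 = 412.65
Current account = 4648.13 + 3123.55 + (-364.18) + 412.65 = 7820.15
(Excluded from the current account — financial account: foreign purchases of equities on the domestic stock exchange 693.67, acquisition of a foreign subsidiary by a resident firm (outward FDI) 1274.70, inward foreign direct investment in the manufacturing sector 1235.98, borrowing by resident firms from foreign banks 747.58; capital account: acquisition of foreign patents and trademarks (non-produced assets) 189.39.)

7820.15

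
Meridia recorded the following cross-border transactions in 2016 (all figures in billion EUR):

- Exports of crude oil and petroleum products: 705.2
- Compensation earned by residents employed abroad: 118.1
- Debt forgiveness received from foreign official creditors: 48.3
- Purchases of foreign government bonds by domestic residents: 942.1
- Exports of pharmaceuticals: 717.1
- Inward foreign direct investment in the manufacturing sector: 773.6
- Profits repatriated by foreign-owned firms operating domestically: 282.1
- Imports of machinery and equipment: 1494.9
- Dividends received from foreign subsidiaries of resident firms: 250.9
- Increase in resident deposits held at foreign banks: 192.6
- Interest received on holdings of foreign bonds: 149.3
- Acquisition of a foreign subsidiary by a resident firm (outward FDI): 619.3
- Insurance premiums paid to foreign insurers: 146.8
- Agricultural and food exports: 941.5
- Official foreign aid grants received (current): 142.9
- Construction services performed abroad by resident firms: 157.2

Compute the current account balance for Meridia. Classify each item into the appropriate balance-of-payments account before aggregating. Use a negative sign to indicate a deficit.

1258.4

Goods: 717.1 - 1494.9 + 705.2 + 941.5 = 868.9
Services: -146.8 + 157.2 = 10.4
Primary income: 118.1 - 282.1 + 149.3 + 250.9 = 236.2
Secondary income: 142.9
Current account = 868.9 + 10.4 + 236.2 + 142.9 = 1258.4
(Excluded from the current account — capital account: debt forgiveness received from foreign official creditors 48.3; financial account: purchases of foreign government bonds by domestic residents 942.1, inward foreign direct investment in the manufacturing sector 773.6, increase in resident deposits held at foreign banks 192.6, acquisition of a foreign subsidiary by a resident firm (outward FDI) 619.3.)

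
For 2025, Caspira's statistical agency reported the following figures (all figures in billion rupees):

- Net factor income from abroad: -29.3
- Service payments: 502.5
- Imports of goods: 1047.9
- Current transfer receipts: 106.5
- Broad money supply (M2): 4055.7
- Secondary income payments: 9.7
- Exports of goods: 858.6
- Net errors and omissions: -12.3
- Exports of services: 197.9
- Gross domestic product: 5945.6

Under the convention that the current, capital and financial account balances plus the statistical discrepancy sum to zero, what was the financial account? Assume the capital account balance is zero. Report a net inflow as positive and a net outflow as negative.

Goods balance = 858.6 - 1047.9 = -189.3
Services balance = 197.9 - 502.5 = -304.6
Trade balance (goods + services) = -189.3 + (-304.6) = -493.9
Net primary income = -29.3
Net secondary income = 106.5 - 9.7 = 96.8
Current account = -493.9 + (-29.3) + 96.8 = -426.4
Financial account = -(-426.4 + (-12.3)) = 438.7

438.7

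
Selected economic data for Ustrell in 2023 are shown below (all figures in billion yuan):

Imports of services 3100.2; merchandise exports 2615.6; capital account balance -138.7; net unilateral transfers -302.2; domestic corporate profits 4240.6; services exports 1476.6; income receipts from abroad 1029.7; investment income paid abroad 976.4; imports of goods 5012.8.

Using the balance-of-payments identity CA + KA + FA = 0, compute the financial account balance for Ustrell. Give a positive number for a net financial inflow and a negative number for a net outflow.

Goods balance = 2615.6 - 5012.8 = -2397.2
Services balance = 1476.6 - 3100.2 = -1623.6
Trade balance (goods + services) = -2397.2 + (-1623.6) = -4020.8
Net primary income = 1029.7 - 976.4 = 53.3
Net secondary income = -302.2
Current account = -4020.8 + 53.3 + (-302.2) = -4269.7
Financial account = -(-4269.7 + (-138.7)) = 4408.4

4408.4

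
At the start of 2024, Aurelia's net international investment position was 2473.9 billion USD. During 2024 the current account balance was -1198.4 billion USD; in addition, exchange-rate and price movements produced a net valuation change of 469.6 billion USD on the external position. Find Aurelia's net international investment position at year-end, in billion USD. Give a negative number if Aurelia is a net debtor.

1745.1

Change in NIIP = current account + net valuation change = -1198.4 + 469.6 = -728.8
End-of-year NIIP = 2473.9 + (-728.8) = 1745.1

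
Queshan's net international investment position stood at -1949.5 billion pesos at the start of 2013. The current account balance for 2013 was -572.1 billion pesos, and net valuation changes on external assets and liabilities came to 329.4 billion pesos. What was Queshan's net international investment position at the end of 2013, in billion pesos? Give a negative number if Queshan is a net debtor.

Change in NIIP = current account + net valuation change = -572.1 + 329.4 = -242.7
End-of-year NIIP = -1949.5 + (-242.7) = -2192.2

-2192.2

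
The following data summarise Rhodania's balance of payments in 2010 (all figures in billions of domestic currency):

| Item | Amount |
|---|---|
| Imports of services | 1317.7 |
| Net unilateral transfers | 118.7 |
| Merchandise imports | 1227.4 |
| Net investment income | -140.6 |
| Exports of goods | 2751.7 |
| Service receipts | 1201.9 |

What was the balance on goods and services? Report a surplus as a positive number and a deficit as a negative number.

1408.5

Goods balance = 2751.7 - 1227.4 = 1524.3
Services balance = 1201.9 - 1317.7 = -115.8
Trade balance (goods + services) = 1524.3 + (-115.8) = 1408.5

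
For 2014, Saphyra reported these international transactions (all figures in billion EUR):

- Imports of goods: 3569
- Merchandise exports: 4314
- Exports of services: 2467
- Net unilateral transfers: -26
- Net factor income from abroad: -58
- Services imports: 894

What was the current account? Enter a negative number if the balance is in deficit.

2234

Goods balance = 4314 - 3569 = 745
Services balance = 2467 - 894 = 1573
Trade balance (goods + services) = 745 + 1573 = 2318
Net primary income = -58
Net secondary income = -26
Current account = 2318 + (-58) + (-26) = 2234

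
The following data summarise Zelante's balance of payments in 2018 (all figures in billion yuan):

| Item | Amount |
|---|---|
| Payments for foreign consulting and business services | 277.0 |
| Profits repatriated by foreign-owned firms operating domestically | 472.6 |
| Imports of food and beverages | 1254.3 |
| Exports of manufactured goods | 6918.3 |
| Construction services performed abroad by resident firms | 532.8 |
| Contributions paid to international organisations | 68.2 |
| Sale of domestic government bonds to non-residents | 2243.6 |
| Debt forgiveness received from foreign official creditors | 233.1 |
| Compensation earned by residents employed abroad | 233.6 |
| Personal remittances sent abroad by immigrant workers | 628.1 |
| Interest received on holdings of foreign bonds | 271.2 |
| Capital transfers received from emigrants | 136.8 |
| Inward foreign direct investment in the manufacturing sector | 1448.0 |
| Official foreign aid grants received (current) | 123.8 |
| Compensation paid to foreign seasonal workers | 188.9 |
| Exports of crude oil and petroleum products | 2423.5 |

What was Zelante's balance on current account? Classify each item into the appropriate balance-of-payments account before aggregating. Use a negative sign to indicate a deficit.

Goods: -1254.3 + 2423.5 + 6918.3 = 8087.5
Services: 532.8 - 277.0 = 255.8
Primary income: -472.6 + 233.6 - 188.9 + 271.2 = -156.7
Secondary income: -68.2 + 123.8 - 628.1 = -572.5
Current account = 8087.5 + 255.8 + (-156.7) + (-572.5) = 7614.1
(Excluded from the current account — financial account: sale of domestic government bonds to non-residents 2243.6, inward foreign direct investment in the manufacturing sector 1448.0; capital account: debt forgiveness received from foreign official creditors 233.1, capital transfers received from emigrants 136.8.)

7614.1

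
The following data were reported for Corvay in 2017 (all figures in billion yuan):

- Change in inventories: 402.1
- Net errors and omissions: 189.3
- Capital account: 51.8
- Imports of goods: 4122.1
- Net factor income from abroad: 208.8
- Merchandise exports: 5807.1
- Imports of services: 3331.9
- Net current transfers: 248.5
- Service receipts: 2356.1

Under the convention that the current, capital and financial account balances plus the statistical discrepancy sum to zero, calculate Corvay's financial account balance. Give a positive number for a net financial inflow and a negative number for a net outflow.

Goods balance = 5807.1 - 4122.1 = 1685.0
Services balance = 2356.1 - 3331.9 = -975.8
Trade balance (goods + services) = 1685.0 + (-975.8) = 709.2
Net primary income = 208.8
Net secondary income = 248.5
Current account = 709.2 + 208.8 + 248.5 = 1166.5
Financial account = -(1166.5 + 51.8 + 189.3) = -1407.6

-1407.6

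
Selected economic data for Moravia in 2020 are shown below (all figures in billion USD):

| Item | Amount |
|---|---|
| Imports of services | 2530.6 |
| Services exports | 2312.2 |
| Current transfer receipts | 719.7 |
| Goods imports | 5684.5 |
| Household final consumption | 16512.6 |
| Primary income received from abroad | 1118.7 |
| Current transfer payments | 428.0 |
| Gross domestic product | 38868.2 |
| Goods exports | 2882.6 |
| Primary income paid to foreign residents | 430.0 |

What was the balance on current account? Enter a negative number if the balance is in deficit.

-2039.9

Goods balance = 2882.6 - 5684.5 = -2801.9
Services balance = 2312.2 - 2530.6 = -218.4
Trade balance (goods + services) = -2801.9 + (-218.4) = -3020.3
Net primary income = 1118.7 - 430.0 = 688.7
Net secondary income = 719.7 - 428.0 = 291.7
Current account = -3020.3 + 688.7 + 291.7 = -2039.9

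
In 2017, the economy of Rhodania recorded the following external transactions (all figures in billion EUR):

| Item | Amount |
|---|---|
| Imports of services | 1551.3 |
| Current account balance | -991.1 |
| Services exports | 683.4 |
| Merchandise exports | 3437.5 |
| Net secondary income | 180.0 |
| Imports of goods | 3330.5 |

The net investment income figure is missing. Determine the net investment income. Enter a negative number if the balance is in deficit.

Current account = goods balance + services balance + net primary income + net secondary income
Sum of the known components = -580.9
Net investment income = CA - (known components) = -991.1 - (-580.9) = -410.2

-410.2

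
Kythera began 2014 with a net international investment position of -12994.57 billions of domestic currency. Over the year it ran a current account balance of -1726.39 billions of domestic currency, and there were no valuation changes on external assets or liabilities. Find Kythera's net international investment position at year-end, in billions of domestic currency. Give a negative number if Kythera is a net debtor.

-14720.96

With no valuation effects, change in NIIP = current account = -1726.39
End-of-year NIIP = -12994.57 + (-1726.39) = -14720.96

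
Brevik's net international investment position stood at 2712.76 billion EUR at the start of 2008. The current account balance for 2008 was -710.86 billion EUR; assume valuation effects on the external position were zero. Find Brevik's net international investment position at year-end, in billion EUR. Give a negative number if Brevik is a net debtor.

2001.90

With no valuation effects, change in NIIP = current account = -710.86
End-of-year NIIP = 2712.76 + (-710.86) = 2001.90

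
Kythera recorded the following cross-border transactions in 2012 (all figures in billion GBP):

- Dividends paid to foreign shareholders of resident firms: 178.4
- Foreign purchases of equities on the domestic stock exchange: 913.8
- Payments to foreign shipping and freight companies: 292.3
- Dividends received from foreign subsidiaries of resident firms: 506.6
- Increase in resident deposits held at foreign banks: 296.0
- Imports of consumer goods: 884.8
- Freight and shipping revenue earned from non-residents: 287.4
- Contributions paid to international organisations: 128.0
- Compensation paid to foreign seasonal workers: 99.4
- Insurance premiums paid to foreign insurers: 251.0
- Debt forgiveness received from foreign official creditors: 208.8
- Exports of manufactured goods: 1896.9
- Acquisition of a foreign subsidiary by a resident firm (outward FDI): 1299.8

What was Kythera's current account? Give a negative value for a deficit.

Goods: -884.8 + 1896.9 = 1012.1
Services: -251.0 - 292.3 + 287.4 = -255.9
Primary income: -99.4 - 178.4 + 506.6 = 228.8
Secondary income: -128.0
Current account = 1012.1 + (-255.9) + 228.8 + (-128.0) = 857.0
(Excluded from the current account — financial account: foreign purchases of equities on the domestic stock exchange 913.8, increase in resident deposits held at foreign banks 296.0, acquisition of a foreign subsidiary by a resident firm (outward FDI) 1299.8; capital account: debt forgiveness received from foreign official creditors 208.8.)

857.0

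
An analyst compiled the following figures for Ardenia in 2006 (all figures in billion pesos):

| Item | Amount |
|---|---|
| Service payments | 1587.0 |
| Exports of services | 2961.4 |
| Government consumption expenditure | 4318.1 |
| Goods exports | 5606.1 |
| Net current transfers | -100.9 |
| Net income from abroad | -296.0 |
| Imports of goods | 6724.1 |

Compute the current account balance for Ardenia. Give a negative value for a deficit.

Goods balance = 5606.1 - 6724.1 = -1118.0
Services balance = 2961.4 - 1587.0 = 1374.4
Trade balance (goods + services) = -1118.0 + 1374.4 = 256.4
Net primary income = -296.0
Net secondary income = -100.9
Current account = 256.4 + (-296.0) + (-100.9) = -140.5

-140.5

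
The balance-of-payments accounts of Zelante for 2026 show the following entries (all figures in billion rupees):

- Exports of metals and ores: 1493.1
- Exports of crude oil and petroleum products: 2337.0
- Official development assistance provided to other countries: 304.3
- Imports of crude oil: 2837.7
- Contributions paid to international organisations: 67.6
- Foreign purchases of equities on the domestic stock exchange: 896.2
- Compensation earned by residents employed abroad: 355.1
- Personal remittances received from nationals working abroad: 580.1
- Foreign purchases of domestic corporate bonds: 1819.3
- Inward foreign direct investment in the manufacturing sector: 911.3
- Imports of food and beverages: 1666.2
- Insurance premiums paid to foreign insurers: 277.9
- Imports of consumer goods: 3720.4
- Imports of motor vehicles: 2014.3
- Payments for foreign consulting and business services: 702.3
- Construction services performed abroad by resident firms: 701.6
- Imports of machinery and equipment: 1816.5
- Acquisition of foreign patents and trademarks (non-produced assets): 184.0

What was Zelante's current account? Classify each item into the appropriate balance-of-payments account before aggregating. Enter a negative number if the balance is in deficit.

Goods: -2837.7 + 1493.1 + 2337.0 - 2014.3 - 1816.5 - 1666.2 - 3720.4 = -8225.0
Services: 701.6 - 702.3 - 277.9 = -278.6
Primary income: 355.1
Secondary income: -304.3 + 580.1 - 67.6 = 208.2
Current account = (-8225.0) + (-278.6) + 355.1 + 208.2 = -7940.3
(Excluded from the current account — financial account: foreign purchases of equities on the domestic stock exchange 896.2, foreign purchases of domestic corporate bonds 1819.3, inward foreign direct investment in the manufacturing sector 911.3; capital account: acquisition of foreign patents and trademarks (non-produced assets) 184.0.)

-7940.3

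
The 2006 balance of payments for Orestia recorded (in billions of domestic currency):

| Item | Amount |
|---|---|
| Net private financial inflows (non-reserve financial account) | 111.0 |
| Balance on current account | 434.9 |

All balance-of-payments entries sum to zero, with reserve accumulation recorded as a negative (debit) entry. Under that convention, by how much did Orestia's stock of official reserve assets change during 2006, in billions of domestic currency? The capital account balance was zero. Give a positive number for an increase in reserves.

545.9

Official reserve transactions balance = -(434.9 + 111.0) = -545.9
An accumulation of reserves is recorded as a debit (negative entry), so the change in the stock of reserves is the negative of that balance.
Change in official reserves = -(-545.9) = 545.9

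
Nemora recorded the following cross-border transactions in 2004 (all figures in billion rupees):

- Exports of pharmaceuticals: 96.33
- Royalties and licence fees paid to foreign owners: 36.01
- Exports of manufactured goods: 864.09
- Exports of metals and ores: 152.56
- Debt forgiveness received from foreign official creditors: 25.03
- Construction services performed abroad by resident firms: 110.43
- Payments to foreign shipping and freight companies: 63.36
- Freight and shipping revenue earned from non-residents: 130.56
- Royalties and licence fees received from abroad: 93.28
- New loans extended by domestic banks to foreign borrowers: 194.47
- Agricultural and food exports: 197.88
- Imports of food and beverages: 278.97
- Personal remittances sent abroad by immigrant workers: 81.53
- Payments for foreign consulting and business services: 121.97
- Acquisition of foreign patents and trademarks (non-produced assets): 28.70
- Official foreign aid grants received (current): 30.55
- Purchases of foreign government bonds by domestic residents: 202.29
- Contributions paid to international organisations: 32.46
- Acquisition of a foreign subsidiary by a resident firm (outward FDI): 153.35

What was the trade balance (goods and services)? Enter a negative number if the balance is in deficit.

Goods: 96.33 + 152.56 + 864.09 + 197.88 - 278.97 = 1031.89
Services: 93.28 - 121.97 + 110.43 + 130.56 - 36.01 - 63.36 = 112.93
Trade balance = 1031.89 + 112.93 = 1144.82
(Excluded from the trade balance — capital account: debt forgiveness received from foreign official creditors 25.03, acquisition of foreign patents and trademarks (non-produced assets) 28.70; financial account: new loans extended by domestic banks to foreign borrowers 194.47, purchases of foreign government bonds by domestic residents 202.29, acquisition of a foreign subsidiary by a resident firm (outward FDI) 153.35; secondary income: personal remittances sent abroad by immigrant workers 81.53, official foreign aid grants received (current) 30.55, contributions paid to international organisations 32.46.)

1144.82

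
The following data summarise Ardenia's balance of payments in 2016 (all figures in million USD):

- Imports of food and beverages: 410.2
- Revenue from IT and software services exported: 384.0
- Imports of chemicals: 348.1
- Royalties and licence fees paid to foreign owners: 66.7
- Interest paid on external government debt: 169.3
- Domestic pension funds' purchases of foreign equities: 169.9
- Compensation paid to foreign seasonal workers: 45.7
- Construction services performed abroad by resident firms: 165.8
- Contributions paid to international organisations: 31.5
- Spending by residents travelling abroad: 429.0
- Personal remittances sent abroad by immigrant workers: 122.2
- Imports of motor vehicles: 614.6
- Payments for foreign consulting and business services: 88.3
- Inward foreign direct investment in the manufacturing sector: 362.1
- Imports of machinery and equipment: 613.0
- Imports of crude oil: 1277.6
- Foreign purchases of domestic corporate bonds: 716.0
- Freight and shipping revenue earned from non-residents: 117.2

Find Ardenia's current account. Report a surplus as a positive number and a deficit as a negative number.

Goods: -1277.6 - 613.0 - 410.2 - 348.1 - 614.6 = -3263.5
Services: 117.2 - 88.3 - 429.0 + 165.8 - 66.7 + 384.0 = 83.0
Primary income: -169.3 - 45.7 = -215.0
Secondary income: -31.5 - 122.2 = -153.7
Current account = (-3263.5) + 83.0 + (-215.0) + (-153.7) = -3549.2
(Excluded from the current account — financial account: domestic pension funds' purchases of foreign equities 169.9, inward foreign direct investment in the manufacturing sector 362.1, foreign purchases of domestic corporate bonds 716.0.)

-3549.2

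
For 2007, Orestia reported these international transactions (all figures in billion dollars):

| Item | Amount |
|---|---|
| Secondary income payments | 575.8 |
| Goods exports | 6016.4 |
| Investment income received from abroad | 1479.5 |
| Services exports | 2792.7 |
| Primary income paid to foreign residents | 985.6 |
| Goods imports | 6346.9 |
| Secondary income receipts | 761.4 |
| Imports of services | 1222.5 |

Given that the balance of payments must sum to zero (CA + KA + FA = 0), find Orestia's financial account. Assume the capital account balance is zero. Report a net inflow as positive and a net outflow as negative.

-1919.2

Goods balance = 6016.4 - 6346.9 = -330.5
Services balance = 2792.7 - 1222.5 = 1570.2
Trade balance (goods + services) = -330.5 + 1570.2 = 1239.7
Net primary income = 1479.5 - 985.6 = 493.9
Net secondary income = 761.4 - 575.8 = 185.6
Current account = 1239.7 + 493.9 + 185.6 = 1919.2
Financial account = -(1919.2) = -1919.2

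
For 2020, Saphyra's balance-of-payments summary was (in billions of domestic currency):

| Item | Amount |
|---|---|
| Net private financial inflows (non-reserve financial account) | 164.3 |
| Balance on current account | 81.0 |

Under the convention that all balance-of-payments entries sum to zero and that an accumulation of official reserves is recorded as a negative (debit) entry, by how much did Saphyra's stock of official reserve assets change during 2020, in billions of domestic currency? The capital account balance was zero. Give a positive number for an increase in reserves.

245.3

Official reserve transactions balance = -(81.0 + 164.3) = -245.3
An accumulation of reserves is recorded as a debit (negative entry), so the change in the stock of reserves is the negative of that balance.
Change in official reserves = -(-245.3) = 245.3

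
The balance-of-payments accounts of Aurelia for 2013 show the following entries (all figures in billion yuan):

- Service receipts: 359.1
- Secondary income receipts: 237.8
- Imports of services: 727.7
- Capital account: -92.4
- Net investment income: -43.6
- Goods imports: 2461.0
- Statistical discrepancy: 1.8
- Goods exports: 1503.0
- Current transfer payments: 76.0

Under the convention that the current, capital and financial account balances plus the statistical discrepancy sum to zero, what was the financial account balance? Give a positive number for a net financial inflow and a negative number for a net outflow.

1299.0

Goods balance = 1503.0 - 2461.0 = -958.0
Services balance = 359.1 - 727.7 = -368.6
Trade balance (goods + services) = -958.0 + (-368.6) = -1326.6
Net primary income = -43.6
Net secondary income = 237.8 - 76.0 = 161.8
Current account = -1326.6 + (-43.6) + 161.8 = -1208.4
Financial account = -(-1208.4 + (-92.4) + 1.8) = 1299.0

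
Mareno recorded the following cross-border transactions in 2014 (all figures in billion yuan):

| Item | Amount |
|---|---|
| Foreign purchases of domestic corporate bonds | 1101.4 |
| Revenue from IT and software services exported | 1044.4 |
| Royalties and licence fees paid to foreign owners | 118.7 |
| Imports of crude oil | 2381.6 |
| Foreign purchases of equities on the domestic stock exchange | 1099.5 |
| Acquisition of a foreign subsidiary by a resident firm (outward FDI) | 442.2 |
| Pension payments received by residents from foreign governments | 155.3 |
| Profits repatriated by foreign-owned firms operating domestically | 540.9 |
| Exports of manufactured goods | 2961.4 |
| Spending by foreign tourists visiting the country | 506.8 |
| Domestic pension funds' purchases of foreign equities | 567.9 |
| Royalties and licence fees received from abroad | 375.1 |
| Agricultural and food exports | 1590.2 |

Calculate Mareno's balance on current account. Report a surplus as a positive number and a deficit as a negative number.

Goods: 1590.2 + 2961.4 - 2381.6 = 2170.0
Services: 506.8 + 375.1 - 118.7 + 1044.4 = 1807.6
Primary income: -540.9
Secondary income: 155.3
Current account = 2170.0 + 1807.6 + (-540.9) + 155.3 = 3592.0
(Excluded from the current account — financial account: foreign purchases of domestic corporate bonds 1101.4, foreign purchases of equities on the domestic stock exchange 1099.5, acquisition of a foreign subsidiary by a resident firm (outward FDI) 442.2, domestic pension funds' purchases of foreign equities 567.9.)

3592.0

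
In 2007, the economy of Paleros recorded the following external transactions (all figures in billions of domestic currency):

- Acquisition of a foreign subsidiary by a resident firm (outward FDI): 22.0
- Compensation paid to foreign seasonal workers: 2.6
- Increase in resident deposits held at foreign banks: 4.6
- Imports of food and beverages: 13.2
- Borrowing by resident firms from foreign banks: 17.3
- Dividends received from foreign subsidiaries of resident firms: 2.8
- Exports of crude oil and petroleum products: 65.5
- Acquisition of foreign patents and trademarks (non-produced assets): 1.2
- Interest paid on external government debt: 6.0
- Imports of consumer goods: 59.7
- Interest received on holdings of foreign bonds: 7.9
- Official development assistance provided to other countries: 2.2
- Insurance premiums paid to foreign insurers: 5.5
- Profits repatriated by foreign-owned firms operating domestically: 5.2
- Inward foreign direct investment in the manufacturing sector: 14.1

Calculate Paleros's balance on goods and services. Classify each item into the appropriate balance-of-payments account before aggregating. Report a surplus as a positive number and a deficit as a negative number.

Goods: -13.2 - 59.7 + 65.5 = -7.4
Services: -5.5
Trade balance = -7.4 + (-5.5) = -12.9
(Excluded from the trade balance — financial account: acquisition of a foreign subsidiary by a resident firm (outward FDI) 22.0, increase in resident deposits held at foreign banks 4.6, borrowing by resident firms from foreign banks 17.3, inward foreign direct investment in the manufacturing sector 14.1; primary income: compensation paid to foreign seasonal workers 2.6, dividends received from foreign subsidiaries of resident firms 2.8, interest paid on external government debt 6.0, interest received on holdings of foreign bonds 7.9, profits repatriated by foreign-owned firms operating domestically 5.2; capital account: acquisition of foreign patents and trademarks (non-produced assets) 1.2; secondary income: official development assistance provided to other countries 2.2.)

-12.9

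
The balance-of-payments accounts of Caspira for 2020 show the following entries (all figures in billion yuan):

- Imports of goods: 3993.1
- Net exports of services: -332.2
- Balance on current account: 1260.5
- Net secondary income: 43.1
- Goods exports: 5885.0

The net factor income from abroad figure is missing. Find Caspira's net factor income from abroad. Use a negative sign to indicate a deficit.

Current account = goods balance + services balance + net primary income + net secondary income
Sum of the known components = 1602.8
Net factor income from abroad = CA - (known components) = 1260.5 - 1602.8 = -342.3

-342.3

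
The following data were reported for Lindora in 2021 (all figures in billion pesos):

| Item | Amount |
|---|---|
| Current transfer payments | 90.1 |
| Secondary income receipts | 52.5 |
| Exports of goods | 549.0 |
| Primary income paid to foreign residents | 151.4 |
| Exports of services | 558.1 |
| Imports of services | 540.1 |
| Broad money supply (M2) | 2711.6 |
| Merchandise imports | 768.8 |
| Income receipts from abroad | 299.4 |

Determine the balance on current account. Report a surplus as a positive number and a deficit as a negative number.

-91.4

Goods balance = 549.0 - 768.8 = -219.8
Services balance = 558.1 - 540.1 = 18.0
Trade balance (goods + services) = -219.8 + 18.0 = -201.8
Net primary income = 299.4 - 151.4 = 148.0
Net secondary income = 52.5 - 90.1 = -37.6
Current account = -201.8 + 148.0 + (-37.6) = -91.4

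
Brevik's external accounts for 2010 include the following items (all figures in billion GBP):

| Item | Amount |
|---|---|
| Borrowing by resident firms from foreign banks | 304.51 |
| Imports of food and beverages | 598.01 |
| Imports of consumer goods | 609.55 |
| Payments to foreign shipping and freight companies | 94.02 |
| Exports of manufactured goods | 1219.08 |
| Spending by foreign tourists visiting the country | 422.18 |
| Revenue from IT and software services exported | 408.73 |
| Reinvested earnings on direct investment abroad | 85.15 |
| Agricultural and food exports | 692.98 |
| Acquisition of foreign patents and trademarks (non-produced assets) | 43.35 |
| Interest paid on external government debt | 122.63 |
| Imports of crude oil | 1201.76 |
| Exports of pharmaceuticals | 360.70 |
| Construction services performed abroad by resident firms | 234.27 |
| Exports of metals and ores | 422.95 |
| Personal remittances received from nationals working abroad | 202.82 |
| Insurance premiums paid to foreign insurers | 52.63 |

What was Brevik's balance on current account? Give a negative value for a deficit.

Goods: 360.70 + 692.98 - 1201.76 - 609.55 + 1219.08 - 598.01 + 422.95 = 286.39
Services: 234.27 + 408.73 - 52.63 - 94.02 + 422.18 = 918.53
Primary income: -122.63 + 85.15 = -37.48
Secondary income: 202.82
Current account = 286.39 + 918.53 + (-37.48) + 202.82 = 1370.26
(Excluded from the current account — financial account: borrowing by resident firms from foreign banks 304.51; capital account: acquisition of foreign patents and trademarks (non-produced assets) 43.35.)

1370.26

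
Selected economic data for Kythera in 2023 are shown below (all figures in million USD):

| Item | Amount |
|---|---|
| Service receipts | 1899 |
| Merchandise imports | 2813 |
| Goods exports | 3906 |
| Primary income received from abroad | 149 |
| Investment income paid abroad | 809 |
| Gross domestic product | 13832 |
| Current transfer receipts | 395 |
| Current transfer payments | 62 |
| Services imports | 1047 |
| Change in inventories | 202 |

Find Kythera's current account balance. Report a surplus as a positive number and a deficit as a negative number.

Goods balance = 3906 - 2813 = 1093
Services balance = 1899 - 1047 = 852
Trade balance (goods + services) = 1093 + 852 = 1945
Net primary income = 149 - 809 = -660
Net secondary income = 395 - 62 = 333
Current account = 1945 + (-660) + 333 = 1618

1618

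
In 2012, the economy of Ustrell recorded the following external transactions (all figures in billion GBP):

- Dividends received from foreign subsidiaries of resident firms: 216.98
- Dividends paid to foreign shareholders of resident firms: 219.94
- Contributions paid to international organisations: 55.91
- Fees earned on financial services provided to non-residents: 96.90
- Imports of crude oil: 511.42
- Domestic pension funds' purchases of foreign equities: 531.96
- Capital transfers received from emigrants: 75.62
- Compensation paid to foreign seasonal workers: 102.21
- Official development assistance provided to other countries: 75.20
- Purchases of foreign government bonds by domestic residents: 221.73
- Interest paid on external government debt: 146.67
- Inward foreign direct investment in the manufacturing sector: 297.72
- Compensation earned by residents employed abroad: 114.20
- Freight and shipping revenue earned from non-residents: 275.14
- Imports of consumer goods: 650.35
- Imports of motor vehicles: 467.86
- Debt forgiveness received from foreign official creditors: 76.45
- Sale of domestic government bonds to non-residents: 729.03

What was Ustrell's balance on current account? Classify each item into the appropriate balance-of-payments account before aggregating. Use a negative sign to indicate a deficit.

-1526.34

Goods: -511.42 - 467.86 - 650.35 = -1629.63
Services: 96.90 + 275.14 = 372.04
Primary income: 216.98 - 219.94 - 146.67 + 114.20 - 102.21 = -137.64
Secondary income: -55.91 - 75.20 = -131.11
Current account = (-1629.63) + 372.04 + (-137.64) + (-131.11) = -1526.34
(Excluded from the current account — financial account: domestic pension funds' purchases of foreign equities 531.96, purchases of foreign government bonds by domestic residents 221.73, inward foreign direct investment in the manufacturing sector 297.72, sale of domestic government bonds to non-residents 729.03; capital account: capital transfers received from emigrants 75.62, debt forgiveness received from foreign official creditors 76.45.)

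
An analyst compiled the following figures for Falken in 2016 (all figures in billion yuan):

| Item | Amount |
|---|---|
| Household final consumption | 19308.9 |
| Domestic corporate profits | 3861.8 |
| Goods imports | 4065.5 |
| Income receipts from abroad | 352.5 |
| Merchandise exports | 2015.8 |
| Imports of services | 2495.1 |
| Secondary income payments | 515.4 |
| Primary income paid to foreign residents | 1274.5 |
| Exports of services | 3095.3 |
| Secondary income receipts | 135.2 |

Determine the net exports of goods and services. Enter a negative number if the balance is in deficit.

Goods balance = 2015.8 - 4065.5 = -2049.7
Services balance = 3095.3 - 2495.1 = 600.2
Trade balance (goods + services) = -2049.7 + 600.2 = -1449.5

-1449.5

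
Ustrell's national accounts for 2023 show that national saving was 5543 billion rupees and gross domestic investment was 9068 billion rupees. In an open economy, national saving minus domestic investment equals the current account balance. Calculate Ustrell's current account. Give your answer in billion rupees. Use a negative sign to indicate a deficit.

CA = S - I = 5543 - 9068 = -3525

-3525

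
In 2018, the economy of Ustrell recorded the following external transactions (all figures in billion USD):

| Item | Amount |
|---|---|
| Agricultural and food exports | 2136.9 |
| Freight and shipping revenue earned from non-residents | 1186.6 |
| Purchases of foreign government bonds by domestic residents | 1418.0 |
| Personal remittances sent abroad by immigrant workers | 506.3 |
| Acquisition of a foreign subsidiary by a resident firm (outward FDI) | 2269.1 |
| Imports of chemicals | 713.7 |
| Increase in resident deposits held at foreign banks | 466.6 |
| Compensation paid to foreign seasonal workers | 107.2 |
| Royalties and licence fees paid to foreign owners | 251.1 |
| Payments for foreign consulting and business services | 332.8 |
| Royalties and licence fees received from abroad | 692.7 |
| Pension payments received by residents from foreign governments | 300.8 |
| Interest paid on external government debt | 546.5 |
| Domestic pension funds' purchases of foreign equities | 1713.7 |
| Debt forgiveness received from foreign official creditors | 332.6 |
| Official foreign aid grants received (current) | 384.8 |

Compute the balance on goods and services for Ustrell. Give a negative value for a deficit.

2718.6

Goods: 2136.9 - 713.7 = 1423.2
Services: 692.7 + 1186.6 - 251.1 - 332.8 = 1295.4
Trade balance = 1423.2 + 1295.4 = 2718.6
(Excluded from the trade balance — financial account: purchases of foreign government bonds by domestic residents 1418.0, acquisition of a foreign subsidiary by a resident firm (outward FDI) 2269.1, increase in resident deposits held at foreign banks 466.6, domestic pension funds' purchases of foreign equities 1713.7; secondary income: personal remittances sent abroad by immigrant workers 506.3, pension payments received by residents from foreign governments 300.8, official foreign aid grants received (current) 384.8; primary income: compensation paid to foreign seasonal workers 107.2, interest paid on external government debt 546.5; capital account: debt forgiveness received from foreign official creditors 332.6.)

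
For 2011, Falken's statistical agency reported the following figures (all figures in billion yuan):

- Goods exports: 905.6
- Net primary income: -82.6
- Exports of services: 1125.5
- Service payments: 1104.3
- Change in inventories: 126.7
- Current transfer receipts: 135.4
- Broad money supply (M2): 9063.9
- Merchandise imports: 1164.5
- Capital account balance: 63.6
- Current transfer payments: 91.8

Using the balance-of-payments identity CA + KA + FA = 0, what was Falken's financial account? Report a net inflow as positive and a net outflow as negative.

Goods balance = 905.6 - 1164.5 = -258.9
Services balance = 1125.5 - 1104.3 = 21.2
Trade balance (goods + services) = -258.9 + 21.2 = -237.7
Net primary income = -82.6
Net secondary income = 135.4 - 91.8 = 43.6
Current account = -237.7 + (-82.6) + 43.6 = -276.7
Financial account = -(-276.7 + 63.6) = 213.1

213.1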